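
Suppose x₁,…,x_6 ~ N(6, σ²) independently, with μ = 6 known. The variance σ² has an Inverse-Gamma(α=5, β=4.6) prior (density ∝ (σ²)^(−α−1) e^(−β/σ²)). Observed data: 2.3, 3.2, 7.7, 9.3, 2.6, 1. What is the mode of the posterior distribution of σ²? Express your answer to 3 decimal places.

Sum of squared deviations about the known mean: SS = (2.3−6)² + (3.2−6)² + (7.7−6)² + (9.3−6)² + (2.6−6)² + (1−6)² = 71.87.
The Normal likelihood contributes (σ²)^(−n/2) exp(−SS/(2σ²)), so the posterior is Inverse-Gamma(α + n/2, β + SS/2) = Inverse-Gamma(8, 40.535).
The mode of Inverse-Gamma(a, b) is b/(a+1) = 40.535/9 ≈ 4.504.

σ̂²_MAP = 4.504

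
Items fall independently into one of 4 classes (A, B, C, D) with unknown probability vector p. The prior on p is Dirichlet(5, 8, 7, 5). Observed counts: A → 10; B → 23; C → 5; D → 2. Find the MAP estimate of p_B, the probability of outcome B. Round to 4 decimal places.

MAP estimate of p_B = 0.4918

The posterior is Dirichlet(αᵢ + nᵢ) = Dirichlet(15, 31, 12, 7).
For a Dirichlet(a₁,…,a_K) with all aᵢ > 1, the mode has j-th component (aⱼ − 1)/(Σaᵢ − K).
Here Σaᵢ = 65 and K = 4, so p_B = (31 − 1)/(65 − 4) = 30/61 ≈ 0.4918.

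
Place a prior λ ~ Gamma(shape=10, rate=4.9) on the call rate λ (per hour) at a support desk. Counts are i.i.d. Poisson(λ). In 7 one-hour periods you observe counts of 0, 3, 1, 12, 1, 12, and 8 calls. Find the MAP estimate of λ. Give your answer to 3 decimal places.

λ̂_MAP = 3.866

Σxᵢ = 0+3+1+12+1+12+8 = 37, with n = 7.
Posterior ∝ λ^9e^(−4.9λ) · λ^37e^(−7λ) = λ^46e^(−11.9λ), i.e. Gamma(shape=47, rate=11.9).
The mode of a Gamma(a, b) with a ≥ 1 (shape–rate) is (a−1)/b = 46/11.9 ≈ 3.866.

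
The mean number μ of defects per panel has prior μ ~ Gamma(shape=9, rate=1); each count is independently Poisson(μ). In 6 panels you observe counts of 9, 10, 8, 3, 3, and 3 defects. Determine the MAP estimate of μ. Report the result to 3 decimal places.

Σxᵢ = 9+10+8+3+3+3 = 36, with n = 6.
Posterior ∝ μ^8e^(−1μ) · μ^36e^(−6μ) = μ^44e^(−7μ), i.e. Gamma(shape=45, rate=7).
The mode of a Gamma(a, b) with a ≥ 1 (shape–rate) is (a−1)/b = 44/7 ≈ 6.286.

μ̂_MAP = 6.286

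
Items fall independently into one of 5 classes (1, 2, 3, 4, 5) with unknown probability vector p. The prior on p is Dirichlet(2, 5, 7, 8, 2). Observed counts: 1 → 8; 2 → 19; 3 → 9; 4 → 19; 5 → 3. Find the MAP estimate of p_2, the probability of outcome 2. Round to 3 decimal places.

MAP estimate: 0.299

The posterior is Dirichlet(αᵢ + nᵢ) = Dirichlet(10, 24, 16, 27, 5).
For a Dirichlet(a₁,…,a_K) with all aᵢ > 1, the mode has j-th component (aⱼ − 1)/(Σaᵢ − K).
Here Σaᵢ = 82 and K = 5, so p_2 = (24 − 1)/(82 − 5) = 23/77 ≈ 0.299.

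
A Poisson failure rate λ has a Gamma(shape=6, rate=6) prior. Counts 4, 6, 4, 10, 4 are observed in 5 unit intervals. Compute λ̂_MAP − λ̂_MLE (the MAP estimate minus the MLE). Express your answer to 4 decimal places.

Σxᵢ = 28. Posterior is Gamma(34, 11); MAP = (34−1)/11 = 33/11 ≈ 3.00000.
MLE = x̄ = 28/5 ≈ 5.60000.
Difference = 33/11 − 28/5 = -13/5 ≈ -2.6000.

MAP − MLE = -2.6000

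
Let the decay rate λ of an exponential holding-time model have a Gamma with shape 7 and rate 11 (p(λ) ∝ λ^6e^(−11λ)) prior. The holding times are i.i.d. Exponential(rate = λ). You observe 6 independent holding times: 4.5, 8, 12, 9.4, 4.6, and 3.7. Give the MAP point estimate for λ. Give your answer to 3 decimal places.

The Exponential(rate=λ) likelihood is ∝ λ^n e^(−λΣtᵢ). Here n = 6 and Σtᵢ = 4.5 + 8 + 12 + 9.4 + 4.6 + 3.7 = 42.2.
Posterior ∝ λ^6e^(−11λ) · λ^6e^(−42.2λ) = λ^12e^(−53.2λ), i.e. Gamma(13, 53.2).
Mode = (a−1)/b = 12/53.2 ≈ 0.226.

λ̂_MAP = 0.226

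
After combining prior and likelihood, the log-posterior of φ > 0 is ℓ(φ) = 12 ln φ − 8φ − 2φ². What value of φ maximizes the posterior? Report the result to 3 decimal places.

φ̂_MAP = 1.000

ℓ'(φ) = 12/φ − 8 − 4φ. Setting this to zero and multiplying by φ: 4φ² + 8φ − 12 = 0.
φ = (−8 + √(8² + 4·4·12)) / (2·4) = (−8 + √256) / 8 = (−8 + 16)/8 = 1.
ℓ''(φ) = −12/φ² − 4 < 0, confirming a maximum.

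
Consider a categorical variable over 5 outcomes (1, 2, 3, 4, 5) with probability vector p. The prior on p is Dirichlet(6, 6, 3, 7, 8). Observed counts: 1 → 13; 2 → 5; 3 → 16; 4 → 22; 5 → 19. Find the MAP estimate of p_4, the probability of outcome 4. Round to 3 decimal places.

The posterior is Dirichlet(αᵢ + nᵢ) = Dirichlet(19, 11, 19, 29, 27).
For a Dirichlet(a₁,…,a_K) with all aᵢ > 1, the mode has j-th component (aⱼ − 1)/(Σaᵢ − K).
Here Σaᵢ = 105 and K = 5, so p_4 = (29 − 1)/(105 − 5) = 28/100 ≈ 0.280.

MAP estimate: 0.280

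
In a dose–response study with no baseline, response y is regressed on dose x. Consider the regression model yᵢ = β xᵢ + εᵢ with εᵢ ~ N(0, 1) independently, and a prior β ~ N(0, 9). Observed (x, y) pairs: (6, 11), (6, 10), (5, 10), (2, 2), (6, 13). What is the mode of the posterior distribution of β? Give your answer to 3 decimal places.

β̂_MAP = 1.882

log p(β | y) = −Σ(yᵢ − βxᵢ)²/(2·1) − β²/(2·9) + const.
Setting the derivative to zero: Σxᵢ(yᵢ − βxᵢ)/1 − β/9 = 0, so β = Σxᵢyᵢ / (Σxᵢ² + σ²/τ²).
Σxᵢyᵢ = 6·11 + 6·10 + 5·10 + 2·2 + 6·13 = 258; Σxᵢ² = 137; σ²/τ² = 1/9.
β̂_MAP = 258 / (137 + 1/9) = 258/(1234/9) = 1161/617 ≈ 1.882.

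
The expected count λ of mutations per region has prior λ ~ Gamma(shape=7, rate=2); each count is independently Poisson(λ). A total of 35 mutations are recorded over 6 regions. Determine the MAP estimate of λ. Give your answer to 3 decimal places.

λ̂_MAP = 5.125

Σxᵢ = 35, n = 6.
Posterior ∝ λ^6e^(−2λ) · λ^35e^(−6λ) = λ^41e^(−8λ), i.e. Gamma(shape=42, rate=8).
The mode of a Gamma(a, b) with a ≥ 1 (shape–rate) is (a−1)/b = 41/8 ≈ 5.125.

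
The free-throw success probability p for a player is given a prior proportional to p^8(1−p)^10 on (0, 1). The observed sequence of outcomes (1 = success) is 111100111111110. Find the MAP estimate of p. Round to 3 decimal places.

The prior density ∝ p^8(1−p)^10 is the kernel of Beta(9, 11).
Data: 12 successes in 15 trials (from the sequence). The binomial likelihood contributes p^12(1−p)^3, so the posterior is Beta(9+12, 11+3) = Beta(21, 14).
For Beta(a, b) with a, b > 1 the mode is (a−1)/(a+b−2) = 20/33 ≈ 0.606.

p̂_MAP = 0.606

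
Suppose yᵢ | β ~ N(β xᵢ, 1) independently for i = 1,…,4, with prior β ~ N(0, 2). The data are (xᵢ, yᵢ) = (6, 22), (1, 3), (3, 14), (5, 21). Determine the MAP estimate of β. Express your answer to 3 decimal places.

β̂_MAP = 3.944

log p(β | y) = −Σ(yᵢ − βxᵢ)²/(2·1) − β²/(2·2) + const.
Setting the derivative to zero: Σxᵢ(yᵢ − βxᵢ)/1 − β/2 = 0, so β = Σxᵢyᵢ / (Σxᵢ² + σ²/τ²).
Σxᵢyᵢ = 6·22 + 1·3 + 3·14 + 5·21 = 282; Σxᵢ² = 71; σ²/τ² = 0.5.
β̂_MAP = 282 / (71 + 0.5) = 282/71.5 ≈ 3.944.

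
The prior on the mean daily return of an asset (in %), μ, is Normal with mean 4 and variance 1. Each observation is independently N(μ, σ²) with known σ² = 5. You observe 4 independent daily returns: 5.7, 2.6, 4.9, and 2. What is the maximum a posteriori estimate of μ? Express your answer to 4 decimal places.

n = 4; x̄ = (5.7 + 2.6 + 4.9 + 2)/4 = 15.2/4 = 3.8.
For a Normal prior and Normal likelihood with known variance, the posterior is Normal; its mode equals its mean, the precision-weighted average.
Prior precision 1/σ₀² = 1/1 = 1; data precision n/σ² = 4/5 = 0.8.
μ̂ = (1·4 + 0.8·3.8) / (1 + 0.8) = 7.04/1.8 = 176/45 ≈ 3.9111.

μ̂_MAP = 3.9111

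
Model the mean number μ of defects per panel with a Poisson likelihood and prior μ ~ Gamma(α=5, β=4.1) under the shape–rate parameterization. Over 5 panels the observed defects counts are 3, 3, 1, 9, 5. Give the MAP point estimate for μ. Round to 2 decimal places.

Σxᵢ = 3+3+1+9+5 = 21, with n = 5.
Posterior ∝ μ^4e^(−4.1μ) · μ^21e^(−5μ) = μ^25e^(−9.1μ), i.e. Gamma(shape=26, rate=9.1).
The mode of a Gamma(a, b) with a ≥ 1 (shape–rate) is (a−1)/b = 25/9.1 ≈ 2.75.

μ̂_MAP = 2.75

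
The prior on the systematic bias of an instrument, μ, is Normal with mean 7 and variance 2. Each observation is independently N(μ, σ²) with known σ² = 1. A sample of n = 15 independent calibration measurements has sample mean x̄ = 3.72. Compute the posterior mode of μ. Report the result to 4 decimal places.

μ̂_MAP = 3.8258

n = 15, x̄ = 3.72.
For a Normal prior and Normal likelihood with known variance, the posterior is Normal; its mode equals its mean, the precision-weighted average.
Prior precision 1/σ₀² = 1/2 = 0.5; data precision n/σ² = 15/1 = 15.
μ̂ = (0.5·7 + 15·3.72) / (0.5 + 15) = 59.3/15.5 = 593/155 ≈ 3.8258.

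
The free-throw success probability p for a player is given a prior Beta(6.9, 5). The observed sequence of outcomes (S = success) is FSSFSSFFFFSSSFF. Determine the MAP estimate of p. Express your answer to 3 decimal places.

Prior: Beta(6.9, 5).
Data: 7 successes in 15 trials (from the sequence). The binomial likelihood contributes p^7(1−p)^8, so the posterior is Beta(6.9+7, 5+8) = Beta(13.9, 13).
For Beta(a, b) with a, b > 1 the mode is (a−1)/(a+b−2) = 12.9/24.9 ≈ 0.518.

p̂_MAP = 0.518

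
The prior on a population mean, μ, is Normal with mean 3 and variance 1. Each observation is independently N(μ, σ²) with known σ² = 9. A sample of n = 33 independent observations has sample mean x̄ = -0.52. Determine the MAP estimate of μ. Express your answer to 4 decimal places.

μ̂_MAP = 0.2343

n = 33, x̄ = -0.52.
For a Normal prior and Normal likelihood with known variance, the posterior is Normal; its mode equals its mean, the precision-weighted average.
Prior precision 1/σ₀² = 1/1 = 1; data precision n/σ² = 33/9 = 11/3.
μ̂ = (1·3 + (11/3)·(-0.52)) / (1 + 11/3) = (82/75)/(14/3) = 41/175 ≈ 0.2343.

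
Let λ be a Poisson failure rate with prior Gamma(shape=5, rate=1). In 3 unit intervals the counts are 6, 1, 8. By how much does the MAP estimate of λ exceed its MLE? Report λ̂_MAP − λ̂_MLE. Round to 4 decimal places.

MAP − MLE = -0.2500

Σxᵢ = 15. Posterior is Gamma(20, 4); MAP = (20−1)/4 = 19/4 ≈ 4.75000.
MLE = x̄ = 15/3 ≈ 5.00000.
Difference = 19/4 − 15/3 = -1/4 ≈ -0.2500.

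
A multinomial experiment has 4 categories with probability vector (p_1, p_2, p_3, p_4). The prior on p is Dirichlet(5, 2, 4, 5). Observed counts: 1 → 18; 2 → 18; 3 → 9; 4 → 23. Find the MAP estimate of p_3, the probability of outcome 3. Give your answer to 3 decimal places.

MAP estimate: 0.150

The posterior is Dirichlet(αᵢ + nᵢ) = Dirichlet(23, 20, 13, 28).
For a Dirichlet(a₁,…,a_K) with all aᵢ > 1, the mode has j-th component (aⱼ − 1)/(Σaᵢ − K).
Here Σaᵢ = 84 and K = 4, so p_3 = (13 − 1)/(84 − 4) = 12/80 ≈ 0.150.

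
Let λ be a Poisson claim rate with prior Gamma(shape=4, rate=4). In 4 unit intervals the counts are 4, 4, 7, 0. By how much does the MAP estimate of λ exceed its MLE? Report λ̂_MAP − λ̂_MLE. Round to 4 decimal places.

MAP − MLE = -1.5000

Σxᵢ = 15. Posterior is Gamma(19, 8); MAP = (19−1)/8 = 18/8 ≈ 2.25000.
MLE = x̄ = 15/4 ≈ 3.75000.
Difference = 18/8 − 15/4 = -3/2 ≈ -1.5000.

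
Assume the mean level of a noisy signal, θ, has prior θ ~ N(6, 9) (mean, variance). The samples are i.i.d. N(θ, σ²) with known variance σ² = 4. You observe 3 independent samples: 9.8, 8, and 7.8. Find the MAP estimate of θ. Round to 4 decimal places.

n = 3; x̄ = (9.8 + 8 + 7.8)/3 = 25.6/3 = 128/15 ≈ 8.5333.
For a Normal prior and Normal likelihood with known variance, the posterior is Normal; its mode equals its mean, the precision-weighted average.
Prior precision 1/σ₀² = 1/9; data precision n/σ² = 3/4 = 0.75.
θ̂ = ((1/9)·6 + 0.75·(128/15)) / (1/9 + 0.75) = (106/15)/(31/36) = 1272/155 ≈ 8.2065.

θ̂_MAP = 8.2065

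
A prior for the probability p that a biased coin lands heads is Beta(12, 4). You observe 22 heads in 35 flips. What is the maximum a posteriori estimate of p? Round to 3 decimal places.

Prior: Beta(12, 4).
Data: 22 successes in 35 trials. The binomial likelihood contributes p^22(1−p)^13, so the posterior is Beta(12+22, 4+13) = Beta(34, 17).
For Beta(a, b) with a, b > 1 the mode is (a−1)/(a+b−2) = 33/49 ≈ 0.673.

p̂_MAP = 0.673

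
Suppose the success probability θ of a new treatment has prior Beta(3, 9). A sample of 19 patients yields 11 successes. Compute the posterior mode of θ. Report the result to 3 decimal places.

Prior: Beta(3, 9).
Data: 11 successes in 19 trials. The binomial likelihood contributes θ^11(1−θ)^8, so the posterior is Beta(3+11, 9+8) = Beta(14, 17).
For Beta(a, b) with a, b > 1 the mode is (a−1)/(a+b−2) = 13/29 ≈ 0.448.

θ̂_MAP = 0.448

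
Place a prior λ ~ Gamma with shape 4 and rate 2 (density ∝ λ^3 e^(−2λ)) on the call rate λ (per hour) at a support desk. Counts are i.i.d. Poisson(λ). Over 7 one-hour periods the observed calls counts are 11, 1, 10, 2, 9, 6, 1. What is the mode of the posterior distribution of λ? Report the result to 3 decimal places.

λ̂_MAP = 4.778

Σxᵢ = 11+1+10+2+9+6+1 = 40, with n = 7.
Posterior ∝ λ^3e^(−2λ) · λ^40e^(−7λ) = λ^43e^(−9λ), i.e. Gamma(shape=44, rate=9).
The mode of a Gamma(a, b) with a ≥ 1 (shape–rate) is (a−1)/b = 43/9 ≈ 4.778.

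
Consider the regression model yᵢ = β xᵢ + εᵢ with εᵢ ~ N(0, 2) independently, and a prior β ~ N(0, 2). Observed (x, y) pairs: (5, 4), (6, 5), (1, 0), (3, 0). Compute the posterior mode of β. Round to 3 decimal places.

β̂_MAP = 0.694

log p(β | y) = −Σ(yᵢ − βxᵢ)²/(2·2) − β²/(2·2) + const.
Setting the derivative to zero: Σxᵢ(yᵢ − βxᵢ)/2 − β/2 = 0, so β = Σxᵢyᵢ / (Σxᵢ² + σ²/τ²).
Σxᵢyᵢ = 5·4 + 6·5 + 1·0 + 3·0 = 50; Σxᵢ² = 71; σ²/τ² = 1.
β̂_MAP = 50 / (71 + 1) = 50/72 ≈ 0.694.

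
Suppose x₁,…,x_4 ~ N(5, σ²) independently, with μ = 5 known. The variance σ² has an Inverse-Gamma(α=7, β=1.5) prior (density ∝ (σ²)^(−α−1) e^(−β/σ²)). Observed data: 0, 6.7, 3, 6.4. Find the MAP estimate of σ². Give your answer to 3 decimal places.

Sum of squared deviations about the known mean: SS = (0−5)² + (6.7−5)² + (3−5)² + (6.4−5)² = 33.85.
The Normal likelihood contributes (σ²)^(−n/2) exp(−SS/(2σ²)), so the posterior is Inverse-Gamma(α + n/2, β + SS/2) = Inverse-Gamma(9, 18.425).
The mode of Inverse-Gamma(a, b) is b/(a+1) = 18.425/10 ≈ 1.843.

σ̂²_MAP = 1.843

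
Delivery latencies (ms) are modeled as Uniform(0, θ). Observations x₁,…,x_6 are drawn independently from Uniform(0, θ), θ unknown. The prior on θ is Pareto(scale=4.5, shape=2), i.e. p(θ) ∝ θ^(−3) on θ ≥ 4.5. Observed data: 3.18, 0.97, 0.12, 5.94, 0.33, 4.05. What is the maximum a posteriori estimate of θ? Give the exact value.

θ̂_MAP = 5.94

The Uniform(0, θ) likelihood is θ^(−n) for θ ≥ max(xᵢ), zero otherwise. Here max(xᵢ) = 5.94.
Posterior ∝ θ^(−3) · θ^(−6) = θ^(−9) on θ ≥ max(4.5, 5.94) = 5.94.
This density is strictly decreasing in θ, so the posterior mode lies at the lower boundary of the support.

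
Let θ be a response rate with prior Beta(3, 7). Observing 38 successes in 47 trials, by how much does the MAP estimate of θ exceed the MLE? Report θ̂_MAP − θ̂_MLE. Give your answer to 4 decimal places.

Posterior is Beta(41, 16); MAP = (41−1)/(57−2) = 40/55 ≈ 0.72727.
MLE ignores the prior: θ̂_MLE = k/n = 38/47 ≈ 0.80851.
Difference = 40/55 − 38/47 = -42/517 ≈ -0.0812.

MAP − MLE = -0.0812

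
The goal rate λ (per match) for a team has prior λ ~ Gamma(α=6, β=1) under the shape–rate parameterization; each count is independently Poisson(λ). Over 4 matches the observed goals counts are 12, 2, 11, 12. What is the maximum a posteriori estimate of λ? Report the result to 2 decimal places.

λ̂_MAP = 8.40

Σxᵢ = 12+2+11+12 = 37, with n = 4.
Posterior ∝ λ^5e^(−1λ) · λ^37e^(−4λ) = λ^42e^(−5λ), i.e. Gamma(shape=43, rate=5).
The mode of a Gamma(a, b) with a ≥ 1 (shape–rate) is (a−1)/b = 42/5 ≈ 8.40.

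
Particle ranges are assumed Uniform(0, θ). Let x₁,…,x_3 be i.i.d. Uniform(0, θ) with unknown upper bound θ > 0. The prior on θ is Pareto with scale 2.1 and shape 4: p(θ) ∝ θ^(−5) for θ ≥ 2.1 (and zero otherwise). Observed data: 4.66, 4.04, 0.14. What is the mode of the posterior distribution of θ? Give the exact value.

θ̂_MAP = 4.66

The Uniform(0, θ) likelihood is θ^(−n) for θ ≥ max(xᵢ), zero otherwise. Here max(xᵢ) = 4.66.
Posterior ∝ θ^(−5) · θ^(−3) = θ^(−8) on θ ≥ max(2.1, 4.66) = 4.66.
This density is strictly decreasing in θ, so the posterior mode lies at the lower boundary of the support.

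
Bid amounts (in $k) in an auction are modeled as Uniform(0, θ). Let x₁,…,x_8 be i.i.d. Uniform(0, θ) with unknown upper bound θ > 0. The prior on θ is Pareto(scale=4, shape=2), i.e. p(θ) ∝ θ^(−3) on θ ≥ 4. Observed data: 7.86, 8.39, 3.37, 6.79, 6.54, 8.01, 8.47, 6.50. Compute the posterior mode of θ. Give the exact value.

θ̂_MAP = 8.47

The Uniform(0, θ) likelihood is θ^(−n) for θ ≥ max(xᵢ), zero otherwise. Here max(xᵢ) = 8.47.
Posterior ∝ θ^(−3) · θ^(−8) = θ^(−11) on θ ≥ max(4, 8.47) = 8.47.
This density is strictly decreasing in θ, so the posterior mode lies at the lower boundary of the support.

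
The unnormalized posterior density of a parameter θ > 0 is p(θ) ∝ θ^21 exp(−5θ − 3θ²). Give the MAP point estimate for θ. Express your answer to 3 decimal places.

ℓ'(θ) = 21/θ − 5 − 6θ. Setting this to zero and multiplying by θ: 6θ² + 5θ − 21 = 0.
θ = (−5 + √(5² + 4·6·21)) / (2·6) = (−5 + √529) / 12 = (−5 + 23)/12 = 3/2.
ℓ''(θ) = −21/θ² − 6 < 0, confirming a maximum.

θ̂_MAP = 1.500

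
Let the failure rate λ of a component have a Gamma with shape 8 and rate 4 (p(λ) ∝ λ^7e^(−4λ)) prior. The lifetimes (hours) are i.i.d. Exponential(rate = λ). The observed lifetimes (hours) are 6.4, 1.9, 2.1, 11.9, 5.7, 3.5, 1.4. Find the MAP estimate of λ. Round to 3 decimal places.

λ̂_MAP = 0.379

The Exponential(rate=λ) likelihood is ∝ λ^n e^(−λΣtᵢ). Here n = 7 and Σtᵢ = 6.4 + 1.9 + 2.1 + 11.9 + 5.7 + 3.5 + 1.4 = 32.9.
Posterior ∝ λ^7e^(−4λ) · λ^7e^(−32.9λ) = λ^14e^(−36.9λ), i.e. Gamma(15, 36.9).
Mode = (a−1)/b = 14/36.9 ≈ 0.379.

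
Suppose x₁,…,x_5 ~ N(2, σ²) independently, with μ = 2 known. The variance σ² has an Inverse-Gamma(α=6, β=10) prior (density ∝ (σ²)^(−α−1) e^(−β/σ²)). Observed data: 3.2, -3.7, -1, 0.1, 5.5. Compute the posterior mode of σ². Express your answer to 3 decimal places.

Sum of squared deviations about the known mean: SS = (3.2−2)² + (-3.7−2)² + (-1−2)² + (0.1−2)² + (5.5−2)² = 58.79.
The Normal likelihood contributes (σ²)^(−n/2) exp(−SS/(2σ²)), so the posterior is Inverse-Gamma(α + n/2, β + SS/2) = Inverse-Gamma(8.5, 39.395).
The mode of Inverse-Gamma(a, b) is b/(a+1) = 39.395/9.5 ≈ 4.147.

σ̂²_MAP = 4.147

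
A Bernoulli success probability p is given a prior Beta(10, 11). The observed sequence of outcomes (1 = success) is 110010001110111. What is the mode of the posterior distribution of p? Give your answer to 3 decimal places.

p̂_MAP = 0.529

Prior: Beta(10, 11).
Data: 9 successes in 15 trials (from the sequence). The binomial likelihood contributes p^9(1−p)^6, so the posterior is Beta(10+9, 11+6) = Beta(19, 17).
For Beta(a, b) with a, b > 1 the mode is (a−1)/(a+b−2) = 18/34 ≈ 0.529.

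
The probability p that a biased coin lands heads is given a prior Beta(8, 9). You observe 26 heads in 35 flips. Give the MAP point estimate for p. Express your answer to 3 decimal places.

Prior: Beta(8, 9).
Data: 26 successes in 35 trials. The binomial likelihood contributes p^26(1−p)^9, so the posterior is Beta(8+26, 9+9) = Beta(34, 18).
For Beta(a, b) with a, b > 1 the mode is (a−1)/(a+b−2) = 33/50 ≈ 0.660.

p̂_MAP = 0.660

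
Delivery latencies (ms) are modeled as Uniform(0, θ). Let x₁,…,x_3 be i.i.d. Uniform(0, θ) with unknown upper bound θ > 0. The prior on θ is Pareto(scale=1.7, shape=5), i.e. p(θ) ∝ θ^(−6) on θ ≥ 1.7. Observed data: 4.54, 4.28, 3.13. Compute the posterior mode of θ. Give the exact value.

θ̂_MAP = 4.54

The Uniform(0, θ) likelihood is θ^(−n) for θ ≥ max(xᵢ), zero otherwise. Here max(xᵢ) = 4.54.
Posterior ∝ θ^(−6) · θ^(−3) = θ^(−9) on θ ≥ max(1.7, 4.54) = 4.54.
This density is strictly decreasing in θ, so the posterior mode lies at the lower boundary of the support.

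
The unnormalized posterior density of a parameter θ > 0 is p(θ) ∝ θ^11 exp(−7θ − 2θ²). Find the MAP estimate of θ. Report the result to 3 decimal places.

ℓ'(θ) = 11/θ − 7 − 4θ. Setting this to zero and multiplying by θ: 4θ² + 7θ − 11 = 0.
θ = (−7 + √(7² + 4·4·11)) / (2·4) = (−7 + √225) / 8 = (−7 + 15)/8 = 1.
ℓ''(θ) = −11/θ² − 4 < 0, confirming a maximum.

θ̂_MAP = 1.000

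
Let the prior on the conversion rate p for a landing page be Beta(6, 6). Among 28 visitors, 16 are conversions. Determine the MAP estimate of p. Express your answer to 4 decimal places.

Prior: Beta(6, 6).
Data: 16 successes in 28 trials. The binomial likelihood contributes p^16(1−p)^12, so the posterior is Beta(6+16, 6+12) = Beta(22, 18).
For Beta(a, b) with a, b > 1 the mode is (a−1)/(a+b−2) = 21/38 ≈ 0.5526.

p̂_MAP = 0.5526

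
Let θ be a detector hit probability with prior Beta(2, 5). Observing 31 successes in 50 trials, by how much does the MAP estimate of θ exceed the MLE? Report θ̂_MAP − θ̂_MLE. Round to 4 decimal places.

MAP − MLE = -0.0382

Posterior is Beta(33, 24); MAP = (33−1)/(57−2) = 32/55 ≈ 0.58182.
MLE ignores the prior: θ̂_MLE = k/n = 31/50 ≈ 0.62000.
Difference = 32/55 − 31/50 = -21/550 ≈ -0.0382.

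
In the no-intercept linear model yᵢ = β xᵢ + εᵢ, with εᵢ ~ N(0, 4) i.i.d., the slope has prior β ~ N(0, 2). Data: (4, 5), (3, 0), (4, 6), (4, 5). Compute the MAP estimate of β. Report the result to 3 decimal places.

β̂_MAP = 1.085

log p(β | y) = −Σ(yᵢ − βxᵢ)²/(2·4) − β²/(2·2) + const.
Setting the derivative to zero: Σxᵢ(yᵢ − βxᵢ)/4 − β/2 = 0, so β = Σxᵢyᵢ / (Σxᵢ² + σ²/τ²).
Σxᵢyᵢ = 4·5 + 3·0 + 4·6 + 4·5 = 64; Σxᵢ² = 57; σ²/τ² = 2.
β̂_MAP = 64 / (57 + 2) = 64/59 ≈ 1.085.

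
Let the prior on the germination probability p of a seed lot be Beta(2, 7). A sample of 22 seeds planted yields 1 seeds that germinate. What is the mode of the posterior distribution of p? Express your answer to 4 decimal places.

Prior: Beta(2, 7).
Data: 1 success in 22 trials. The binomial likelihood contributes p(1−p)^21, so the posterior is Beta(2+1, 7+21) = Beta(3, 28).
For Beta(a, b) with a, b > 1 the mode is (a−1)/(a+b−2) = 2/29 ≈ 0.0690.

p̂_MAP = 0.0690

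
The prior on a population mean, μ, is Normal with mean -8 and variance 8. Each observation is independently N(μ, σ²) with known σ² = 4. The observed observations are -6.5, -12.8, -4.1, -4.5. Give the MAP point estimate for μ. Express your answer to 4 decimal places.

n = 4; x̄ = ((-6.5) + (-12.8) + (-4.1) + (-4.5))/4 = -27.9/4 = -6.975.
For a Normal prior and Normal likelihood with known variance, the posterior is Normal; its mode equals its mean, the precision-weighted average.
Prior precision 1/σ₀² = 1/8 = 0.125; data precision n/σ² = 4/4 = 1.
μ̂ = (0.125·(-8) + 1·(-6.975)) / (0.125 + 1) = (-7.975)/1.125 = -319/45 ≈ -7.0889.

μ̂_MAP = -7.0889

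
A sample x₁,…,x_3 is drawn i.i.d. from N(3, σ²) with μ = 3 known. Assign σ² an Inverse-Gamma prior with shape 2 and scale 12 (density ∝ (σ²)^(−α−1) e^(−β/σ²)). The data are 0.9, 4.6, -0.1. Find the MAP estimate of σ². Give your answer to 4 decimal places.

σ̂²_MAP = 4.5089

Sum of squared deviations about the known mean: SS = (0.9−3)² + (4.6−3)² + (-0.1−3)² = 16.58.
The Normal likelihood contributes (σ²)^(−n/2) exp(−SS/(2σ²)), so the posterior is Inverse-Gamma(α + n/2, β + SS/2) = Inverse-Gamma(3.5, 20.29).
The mode of Inverse-Gamma(a, b) is b/(a+1) = 20.29/4.5 ≈ 4.5089.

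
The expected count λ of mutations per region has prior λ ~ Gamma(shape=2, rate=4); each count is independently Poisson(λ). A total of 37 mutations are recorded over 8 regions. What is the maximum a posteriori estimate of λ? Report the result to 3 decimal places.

λ̂_MAP = 3.167

Σxᵢ = 37, n = 8.
Posterior ∝ λe^(−4λ) · λ^37e^(−8λ) = λ^38e^(−12λ), i.e. Gamma(shape=39, rate=12).
The mode of a Gamma(a, b) with a ≥ 1 (shape–rate) is (a−1)/b = 38/12 ≈ 3.167.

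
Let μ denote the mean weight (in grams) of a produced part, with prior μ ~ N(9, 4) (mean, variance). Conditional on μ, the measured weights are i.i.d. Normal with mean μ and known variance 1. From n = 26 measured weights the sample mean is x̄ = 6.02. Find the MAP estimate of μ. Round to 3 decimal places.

μ̂_MAP = 6.048

n = 26, x̄ = 6.02.
For a Normal prior and Normal likelihood with known variance, the posterior is Normal; its mode equals its mean, the precision-weighted average.
Prior precision 1/σ₀² = 1/4 = 0.25; data precision n/σ² = 26/1 = 26.
μ̂ = (0.25·9 + 26·6.02) / (0.25 + 26) = 158.77/26.25 = 15877/2625 ≈ 6.048.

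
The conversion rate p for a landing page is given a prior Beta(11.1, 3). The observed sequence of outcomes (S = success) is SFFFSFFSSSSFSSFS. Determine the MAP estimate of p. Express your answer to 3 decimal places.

p̂_MAP = 0.680

Prior: Beta(11.1, 3).
Data: 9 successes in 16 trials (from the sequence). The binomial likelihood contributes p^9(1−p)^7, so the posterior is Beta(11.1+9, 3+7) = Beta(20.1, 10).
For Beta(a, b) with a, b > 1 the mode is (a−1)/(a+b−2) = 19.1/28.1 ≈ 0.680.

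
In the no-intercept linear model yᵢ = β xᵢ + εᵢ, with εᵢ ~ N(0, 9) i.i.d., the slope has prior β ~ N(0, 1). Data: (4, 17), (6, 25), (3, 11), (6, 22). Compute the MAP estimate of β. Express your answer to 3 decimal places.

β̂_MAP = 3.613

log p(β | y) = −Σ(yᵢ − βxᵢ)²/(2·9) − β²/(2·1) + const.
Setting the derivative to zero: Σxᵢ(yᵢ − βxᵢ)/9 − β/1 = 0, so β = Σxᵢyᵢ / (Σxᵢ² + σ²/τ²).
Σxᵢyᵢ = 4·17 + 6·25 + 3·11 + 6·22 = 383; Σxᵢ² = 97; σ²/τ² = 9.
β̂_MAP = 383 / (97 + 9) = 383/106 ≈ 3.613.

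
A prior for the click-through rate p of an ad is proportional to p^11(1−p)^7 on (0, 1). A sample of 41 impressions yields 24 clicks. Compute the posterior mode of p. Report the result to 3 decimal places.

The prior density ∝ p^11(1−p)^7 is the kernel of Beta(12, 8).
Data: 24 successes in 41 trials. The binomial likelihood contributes p^24(1−p)^17, so the posterior is Beta(12+24, 8+17) = Beta(36, 25).
For Beta(a, b) with a, b > 1 the mode is (a−1)/(a+b−2) = 35/59 ≈ 0.593.

p̂_MAP = 0.593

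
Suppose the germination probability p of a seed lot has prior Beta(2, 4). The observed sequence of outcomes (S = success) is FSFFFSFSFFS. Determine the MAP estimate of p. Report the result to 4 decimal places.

p̂_MAP = 0.3333

Prior: Beta(2, 4).
Data: 4 successes in 11 trials (from the sequence). The binomial likelihood contributes p^4(1−p)^7, so the posterior is Beta(2+4, 4+7) = Beta(6, 11).
For Beta(a, b) with a, b > 1 the mode is (a−1)/(a+b−2) = 5/15 ≈ 0.3333.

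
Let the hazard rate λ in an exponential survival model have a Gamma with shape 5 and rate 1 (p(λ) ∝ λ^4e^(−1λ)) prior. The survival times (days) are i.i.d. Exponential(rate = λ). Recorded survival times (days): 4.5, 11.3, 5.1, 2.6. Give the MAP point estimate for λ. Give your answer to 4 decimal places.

The Exponential(rate=λ) likelihood is ∝ λ^n e^(−λΣtᵢ). Here n = 4 and Σtᵢ = 4.5 + 11.3 + 5.1 + 2.6 = 23.5.
Posterior ∝ λ^4e^(−1λ) · λ^4e^(−23.5λ) = λ^8e^(−24.5λ), i.e. Gamma(9, 24.5).
Mode = (a−1)/b = 8/24.5 ≈ 0.3265.

λ̂_MAP = 0.3265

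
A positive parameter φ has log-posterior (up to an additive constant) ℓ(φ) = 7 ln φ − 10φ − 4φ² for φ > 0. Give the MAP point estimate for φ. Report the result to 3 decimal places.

ℓ'(φ) = 7/φ − 10 − 8φ. Setting this to zero and multiplying by φ: 8φ² + 10φ − 7 = 0.
φ = (−10 + √(10² + 4·8·7)) / (2·8) = (−10 + √324) / 16 = (−10 + 18)/16 = 1/2.
ℓ''(φ) = −7/φ² − 8 < 0, confirming a maximum.

φ̂_MAP = 0.500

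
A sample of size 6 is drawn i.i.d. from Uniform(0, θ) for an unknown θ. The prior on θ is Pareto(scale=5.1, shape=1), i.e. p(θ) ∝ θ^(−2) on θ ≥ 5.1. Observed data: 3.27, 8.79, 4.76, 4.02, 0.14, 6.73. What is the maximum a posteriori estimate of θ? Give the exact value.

θ̂_MAP = 8.79

The Uniform(0, θ) likelihood is θ^(−n) for θ ≥ max(xᵢ), zero otherwise. Here max(xᵢ) = 8.79.
Posterior ∝ θ^(−2) · θ^(−6) = θ^(−8) on θ ≥ max(5.1, 8.79) = 8.79.
This density is strictly decreasing in θ, so the posterior mode lies at the lower boundary of the support.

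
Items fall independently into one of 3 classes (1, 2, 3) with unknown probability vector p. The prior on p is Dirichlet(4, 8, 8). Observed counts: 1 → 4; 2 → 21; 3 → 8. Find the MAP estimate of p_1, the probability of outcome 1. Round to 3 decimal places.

The posterior is Dirichlet(αᵢ + nᵢ) = Dirichlet(8, 29, 16).
For a Dirichlet(a₁,…,a_K) with all aᵢ > 1, the mode has j-th component (aⱼ − 1)/(Σaᵢ − K).
Here Σaᵢ = 53 and K = 3, so p_1 = (8 − 1)/(53 − 3) = 7/50 ≈ 0.140.

MAP estimate: 0.140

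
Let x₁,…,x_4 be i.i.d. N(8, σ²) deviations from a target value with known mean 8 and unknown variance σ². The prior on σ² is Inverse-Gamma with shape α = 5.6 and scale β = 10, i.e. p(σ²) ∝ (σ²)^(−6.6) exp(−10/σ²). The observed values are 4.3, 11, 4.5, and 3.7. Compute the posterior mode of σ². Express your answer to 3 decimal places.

Sum of squared deviations about the known mean: SS = (4.3−8)² + (11−8)² + (4.5−8)² + (3.7−8)² = 53.43.
The Normal likelihood contributes (σ²)^(−n/2) exp(−SS/(2σ²)), so the posterior is Inverse-Gamma(α + n/2, β + SS/2) = Inverse-Gamma(7.6, 36.715).
The mode of Inverse-Gamma(a, b) is b/(a+1) = 36.715/8.6 ≈ 4.269.

σ̂²_MAP = 4.269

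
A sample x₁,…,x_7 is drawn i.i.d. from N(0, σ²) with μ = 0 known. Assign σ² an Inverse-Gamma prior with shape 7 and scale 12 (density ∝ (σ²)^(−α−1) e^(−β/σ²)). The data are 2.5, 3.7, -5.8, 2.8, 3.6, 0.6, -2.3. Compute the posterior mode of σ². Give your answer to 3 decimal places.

σ̂²_MAP = 4.523

Sum of squared deviations about the known mean: SS = (2.5−0)² + (3.7−0)² + (-5.8−0)² + (2.8−0)² + (3.6−0)² + (0.6−0)² + (-2.3−0)² = 80.03.
The Normal likelihood contributes (σ²)^(−n/2) exp(−SS/(2σ²)), so the posterior is Inverse-Gamma(α + n/2, β + SS/2) = Inverse-Gamma(10.5, 52.015).
The mode of Inverse-Gamma(a, b) is b/(a+1) = 52.015/11.5 ≈ 4.523.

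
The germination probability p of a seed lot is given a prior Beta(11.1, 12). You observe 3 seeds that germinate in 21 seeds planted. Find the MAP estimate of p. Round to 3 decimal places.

Prior: Beta(11.1, 12).
Data: 3 successes in 21 trials. The binomial likelihood contributes p^3(1−p)^18, so the posterior is Beta(11.1+3, 12+18) = Beta(14.1, 30).
For Beta(a, b) with a, b > 1 the mode is (a−1)/(a+b−2) = 13.1/42.1 ≈ 0.311.

p̂_MAP = 0.311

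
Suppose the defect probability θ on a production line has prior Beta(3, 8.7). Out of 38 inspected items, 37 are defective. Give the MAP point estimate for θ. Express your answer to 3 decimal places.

θ̂_MAP = 0.818

Prior: Beta(3, 8.7).
Data: 37 successes in 38 trials. The binomial likelihood contributes θ^37(1−θ)^1, so the posterior is Beta(3+37, 8.7+1) = Beta(40, 9.7).
For Beta(a, b) with a, b > 1 the mode is (a−1)/(a+b−2) = 39/47.7 ≈ 0.818.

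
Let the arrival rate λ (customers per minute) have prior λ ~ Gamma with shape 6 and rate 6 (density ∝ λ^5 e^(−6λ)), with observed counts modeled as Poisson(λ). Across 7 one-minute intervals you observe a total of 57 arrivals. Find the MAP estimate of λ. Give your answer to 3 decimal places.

Σxᵢ = 57, n = 7.
Posterior ∝ λ^5e^(−6λ) · λ^57e^(−7λ) = λ^62e^(−13λ), i.e. Gamma(shape=63, rate=13).
The mode of a Gamma(a, b) with a ≥ 1 (shape–rate) is (a−1)/b = 62/13 ≈ 4.769.

λ̂_MAP = 4.769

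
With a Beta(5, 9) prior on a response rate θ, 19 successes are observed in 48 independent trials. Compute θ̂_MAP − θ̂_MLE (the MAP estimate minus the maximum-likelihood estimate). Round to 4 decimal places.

Posterior is Beta(24, 38); MAP = (24−1)/(62−2) = 23/60 ≈ 0.38333.
MLE ignores the prior: θ̂_MLE = k/n = 19/48 ≈ 0.39583.
Difference = 23/60 − 19/48 = -1/80 ≈ -0.0125.

MAP − MLE = -0.0125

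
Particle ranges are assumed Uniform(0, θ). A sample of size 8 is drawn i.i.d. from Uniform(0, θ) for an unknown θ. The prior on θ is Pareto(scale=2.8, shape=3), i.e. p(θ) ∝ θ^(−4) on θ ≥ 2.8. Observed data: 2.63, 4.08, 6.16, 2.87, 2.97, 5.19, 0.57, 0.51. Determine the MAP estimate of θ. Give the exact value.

The Uniform(0, θ) likelihood is θ^(−n) for θ ≥ max(xᵢ), zero otherwise. Here max(xᵢ) = 6.16.
Posterior ∝ θ^(−4) · θ^(−8) = θ^(−12) on θ ≥ max(2.8, 6.16) = 6.16.
This density is strictly decreasing in θ, so the posterior mode lies at the lower boundary of the support.

θ̂_MAP = 6.16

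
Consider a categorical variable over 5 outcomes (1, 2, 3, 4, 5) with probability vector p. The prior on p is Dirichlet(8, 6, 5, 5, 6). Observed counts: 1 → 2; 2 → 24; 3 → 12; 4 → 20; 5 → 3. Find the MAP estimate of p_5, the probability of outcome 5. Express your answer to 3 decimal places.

The posterior is Dirichlet(αᵢ + nᵢ) = Dirichlet(10, 30, 17, 25, 9).
For a Dirichlet(a₁,…,a_K) with all aᵢ > 1, the mode has j-th component (aⱼ − 1)/(Σaᵢ − K).
Here Σaᵢ = 91 and K = 5, so p_5 = (9 − 1)/(91 − 5) = 8/86 ≈ 0.093.

MAP estimate: 0.093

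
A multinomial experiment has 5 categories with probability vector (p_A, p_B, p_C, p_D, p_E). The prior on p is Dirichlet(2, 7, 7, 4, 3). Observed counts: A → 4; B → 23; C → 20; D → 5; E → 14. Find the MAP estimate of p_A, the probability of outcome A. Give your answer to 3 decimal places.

MAP estimate of p_A = 0.060

The posterior is Dirichlet(αᵢ + nᵢ) = Dirichlet(6, 30, 27, 9, 17).
For a Dirichlet(a₁,…,a_K) with all aᵢ > 1, the mode has j-th component (aⱼ − 1)/(Σaᵢ − K).
Here Σaᵢ = 89 and K = 5, so p_A = (6 − 1)/(89 − 5) = 5/84 ≈ 0.060.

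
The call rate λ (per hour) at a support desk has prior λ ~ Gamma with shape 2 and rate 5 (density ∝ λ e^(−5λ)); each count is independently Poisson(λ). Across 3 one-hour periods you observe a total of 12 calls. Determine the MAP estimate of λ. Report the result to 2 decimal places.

λ̂_MAP = 1.63

Σxᵢ = 12, n = 3.
Posterior ∝ λe^(−5λ) · λ^12e^(−3λ) = λ^13e^(−8λ), i.e. Gamma(shape=14, rate=8).
The mode of a Gamma(a, b) with a ≥ 1 (shape–rate) is (a−1)/b = 13/8 ≈ 1.63.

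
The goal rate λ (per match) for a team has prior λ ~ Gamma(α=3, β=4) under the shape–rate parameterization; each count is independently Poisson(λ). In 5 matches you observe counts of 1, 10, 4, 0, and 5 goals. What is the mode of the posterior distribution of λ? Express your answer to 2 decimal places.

λ̂_MAP = 2.44

Σxᵢ = 1+10+4+0+5 = 20, with n = 5.
Posterior ∝ λ^2e^(−4λ) · λ^20e^(−5λ) = λ^22e^(−9λ), i.e. Gamma(shape=23, rate=9).
The mode of a Gamma(a, b) with a ≥ 1 (shape–rate) is (a−1)/b = 22/9 ≈ 2.44.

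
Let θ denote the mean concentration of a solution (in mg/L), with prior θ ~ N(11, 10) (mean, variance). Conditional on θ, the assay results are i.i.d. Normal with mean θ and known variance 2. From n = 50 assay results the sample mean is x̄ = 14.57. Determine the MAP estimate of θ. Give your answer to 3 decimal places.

θ̂_MAP = 14.556

n = 50, x̄ = 14.57.
For a Normal prior and Normal likelihood with known variance, the posterior is Normal; its mode equals its mean, the precision-weighted average.
Prior precision 1/σ₀² = 1/10 = 0.1; data precision n/σ² = 50/2 = 25.
θ̂ = (0.1·11 + 25·14.57) / (0.1 + 25) = 365.35/25.1 = 7307/502 ≈ 14.556.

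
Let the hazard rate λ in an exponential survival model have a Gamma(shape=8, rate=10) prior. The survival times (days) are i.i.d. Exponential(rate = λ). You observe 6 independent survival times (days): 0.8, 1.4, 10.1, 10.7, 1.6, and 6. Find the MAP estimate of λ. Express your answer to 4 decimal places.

λ̂_MAP = 0.3202

The Exponential(rate=λ) likelihood is ∝ λ^n e^(−λΣtᵢ). Here n = 6 and Σtᵢ = 0.8 + 1.4 + 10.1 + 10.7 + 1.6 + 6 = 30.6.
Posterior ∝ λ^7e^(−10λ) · λ^6e^(−30.6λ) = λ^13e^(−40.6λ), i.e. Gamma(14, 40.6).
Mode = (a−1)/b = 13/40.6 ≈ 0.3202.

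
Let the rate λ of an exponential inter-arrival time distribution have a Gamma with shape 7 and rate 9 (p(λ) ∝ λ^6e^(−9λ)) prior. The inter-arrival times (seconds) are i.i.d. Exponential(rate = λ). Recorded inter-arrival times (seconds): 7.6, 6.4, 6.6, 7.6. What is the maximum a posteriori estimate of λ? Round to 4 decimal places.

λ̂_MAP = 0.2688

The Exponential(rate=λ) likelihood is ∝ λ^n e^(−λΣtᵢ). Here n = 4 and Σtᵢ = 7.6 + 6.4 + 6.6 + 7.6 = 28.2.
Posterior ∝ λ^6e^(−9λ) · λ^4e^(−28.2λ) = λ^10e^(−37.2λ), i.e. Gamma(11, 37.2).
Mode = (a−1)/b = 10/37.2 ≈ 0.2688.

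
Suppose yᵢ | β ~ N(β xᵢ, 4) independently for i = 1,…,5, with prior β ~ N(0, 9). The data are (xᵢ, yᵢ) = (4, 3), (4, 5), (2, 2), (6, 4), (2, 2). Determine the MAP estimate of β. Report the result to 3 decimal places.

β̂_MAP = 0.837

log p(β | y) = −Σ(yᵢ − βxᵢ)²/(2·4) − β²/(2·9) + const.
Setting the derivative to zero: Σxᵢ(yᵢ − βxᵢ)/4 − β/9 = 0, so β = Σxᵢyᵢ / (Σxᵢ² + σ²/τ²).
Σxᵢyᵢ = 4·3 + 4·5 + 2·2 + 6·4 + 2·2 = 64; Σxᵢ² = 76; σ²/τ² = 4/9.
β̂_MAP = 64 / (76 + 4/9) = 64/(688/9) = 36/43 ≈ 0.837.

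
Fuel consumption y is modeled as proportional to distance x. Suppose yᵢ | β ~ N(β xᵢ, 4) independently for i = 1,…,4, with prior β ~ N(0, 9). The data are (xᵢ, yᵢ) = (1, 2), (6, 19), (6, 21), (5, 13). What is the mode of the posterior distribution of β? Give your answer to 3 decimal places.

log p(β | y) = −Σ(yᵢ − βxᵢ)²/(2·4) − β²/(2·9) + const.
Setting the derivative to zero: Σxᵢ(yᵢ − βxᵢ)/4 − β/9 = 0, so β = Σxᵢyᵢ / (Σxᵢ² + σ²/τ²).
Σxᵢyᵢ = 1·2 + 6·19 + 6·21 + 5·13 = 307; Σxᵢ² = 98; σ²/τ² = 4/9.
β̂_MAP = 307 / (98 + 4/9) = 307/(886/9) = 2763/886 ≈ 3.119.

β̂_MAP = 3.119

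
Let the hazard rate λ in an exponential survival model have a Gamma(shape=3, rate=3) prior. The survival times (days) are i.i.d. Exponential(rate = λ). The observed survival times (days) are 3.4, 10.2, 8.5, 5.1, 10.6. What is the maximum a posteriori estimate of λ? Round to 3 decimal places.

λ̂_MAP = 0.172

The Exponential(rate=λ) likelihood is ∝ λ^n e^(−λΣtᵢ). Here n = 5 and Σtᵢ = 3.4 + 10.2 + 8.5 + 5.1 + 10.6 = 37.8.
Posterior ∝ λ^2e^(−3λ) · λ^5e^(−37.8λ) = λ^7e^(−40.8λ), i.e. Gamma(8, 40.8).
Mode = (a−1)/b = 7/40.8 ≈ 0.172.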